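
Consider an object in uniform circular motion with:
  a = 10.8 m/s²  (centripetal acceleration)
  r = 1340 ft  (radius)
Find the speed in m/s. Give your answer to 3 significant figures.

Rearranging: v = √(a·r).
a = 10.8 m/s²; r = 1340 ft = 408.4 m.
v = 66.42 m/s

66.4 m/s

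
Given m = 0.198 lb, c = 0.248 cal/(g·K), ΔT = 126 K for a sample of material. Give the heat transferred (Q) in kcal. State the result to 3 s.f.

Directly: Q = mcΔT.
m = 0.198 lb = 0.08981 kg; c = 0.248 cal/(g·K) = 1038 J/(kg·K); ΔT = 126 K.
Q = 11742 J  (the unit combination reduces to kg·m²/s² = J)
11742 J × (1 kcal / 4184 J) = 2.806 kcal

2.81 kcal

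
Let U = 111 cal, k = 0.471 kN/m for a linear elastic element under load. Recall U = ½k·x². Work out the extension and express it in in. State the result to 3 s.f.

55.3 in

Solving U = ½k·x² for x: x = √(2U/k).
U = 111 cal = 464.4 J; k = 0.471 kN/m = 471.0 N/m.
x = 1.404 m
1.404 m × (1 in / 0.02540 m) = 55.29 in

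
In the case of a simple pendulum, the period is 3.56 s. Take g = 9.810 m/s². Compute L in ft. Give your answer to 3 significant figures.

Rearranging T = 2π√(L/g) for L: L = g·(T/2π)².
T = 3.56 s; g = 9.810 m/s².
L = 3.149 m
3.149 m × (1 ft / 0.3048 m) = 10.33 ft

10.3 ft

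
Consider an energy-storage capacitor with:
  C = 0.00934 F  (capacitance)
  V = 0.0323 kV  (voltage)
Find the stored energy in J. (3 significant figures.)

Directly: E = ½CV².
C = 0.00934 F; V = 0.0323 kV = 32.30 V.
E = 4.872 J

4.87 J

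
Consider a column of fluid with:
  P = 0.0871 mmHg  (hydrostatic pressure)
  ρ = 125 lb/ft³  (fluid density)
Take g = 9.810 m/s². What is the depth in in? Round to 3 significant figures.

Solving P = ρ·g·h for h: h = P/(ρ·g).
P = 0.0871 mmHg = 11.61 Pa; ρ = 125 lb/ft³ = 2002 kg/m³; g = 9.810 m/s².
h = 5.912×10^-4 m
5.912×10^-4 m × (1 in / 0.02540 m) = 0.02327 in

0.0233 in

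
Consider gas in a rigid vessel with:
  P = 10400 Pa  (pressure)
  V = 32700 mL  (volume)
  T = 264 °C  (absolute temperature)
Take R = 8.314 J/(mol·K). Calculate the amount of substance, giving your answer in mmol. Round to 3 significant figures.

Solving PV = nRT for n: n = PV/(RT).
P = 10400 Pa; V = 32700 mL = 0.03270 m³; T = 264 °C = 537.1 K; R = 8.314 J/(mol·K).
n = 0.07615 mol
0.07615 mol × (1 mmol / 0.001000 mol) = 76.15 mmol

76.2 mmol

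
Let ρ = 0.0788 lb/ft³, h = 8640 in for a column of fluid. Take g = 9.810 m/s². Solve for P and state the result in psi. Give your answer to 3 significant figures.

0.394 psi

P is given directly by: P = ρgh.
ρ = 0.0788 lb/ft³ = 1.262 kg/m³; h = 8640 in = 219.5 m; g = 9.810 m/s².
P = 2717 Pa
2717 Pa × (1 psi / 6895 Pa) = 0.3941 psi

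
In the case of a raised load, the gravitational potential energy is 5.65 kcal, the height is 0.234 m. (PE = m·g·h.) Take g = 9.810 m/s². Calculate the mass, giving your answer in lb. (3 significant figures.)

22700 lb

Solving PE = m·g·h for m: m = PE/(g·h).
PE = 5.65 kcal = 23640 J; h = 0.234 m; g = 9.810 m/s².
m = 10298 kg
10298 kg × (1 lb / 0.4536 kg) = 22703 lb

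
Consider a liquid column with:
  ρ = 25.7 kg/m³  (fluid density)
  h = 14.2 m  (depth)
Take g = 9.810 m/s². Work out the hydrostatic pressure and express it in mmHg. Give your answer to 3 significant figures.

26.9 mmHg

P is given directly by: P = ρgh.
ρ = 25.7 kg/m³; h = 14.2 m; g = 9.810 m/s².
P = 3580 Pa
3580 Pa × (1 mmHg / 133.3 Pa) = 26.85 mmHg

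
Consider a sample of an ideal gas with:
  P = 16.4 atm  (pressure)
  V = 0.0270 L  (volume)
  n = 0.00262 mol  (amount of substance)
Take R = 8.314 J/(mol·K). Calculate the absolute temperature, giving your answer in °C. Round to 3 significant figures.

1790 °C

Rearranging: T = PV/(nR).
P = 16.4 atm = 1.662×10^6 Pa; V = 0.0270 L = 2.700×10^-5 m³; n = 0.00262 mol; R = 8.314 J/(mol·K).
T = 2060 K
2060 K − 273.15 = 1787 °C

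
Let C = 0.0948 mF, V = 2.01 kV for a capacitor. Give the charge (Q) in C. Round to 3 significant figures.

0.191 C

Rearranging C = Q/V for Q: Q = CV.
C = 0.0948 mF = 9.480×10^-5 F; V = 2.01 kV = 2010 V.
Q = 0.1905 C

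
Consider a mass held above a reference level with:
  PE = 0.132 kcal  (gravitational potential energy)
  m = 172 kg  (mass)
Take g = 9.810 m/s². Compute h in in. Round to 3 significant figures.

12.9 in

Solving PE = m·g·h for h: h = PE/(m·g).
PE = 0.132 kcal = 552.3 J; m = 172 kg; g = 9.810 m/s².
h = 0.3273 m
0.3273 m × (1 in / 0.02540 m) = 12.89 in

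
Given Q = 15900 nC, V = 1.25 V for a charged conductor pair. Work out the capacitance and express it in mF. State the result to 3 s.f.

C is given directly by: C = Q/V.
Q = 15900 nC = 1.590×10^-5 C; V = 1.25 V.
C = 1.272×10^-5 F
1.272×10^-5 F × (1 mF / 0.001000 F) = 0.01272 mF

0.0127 mF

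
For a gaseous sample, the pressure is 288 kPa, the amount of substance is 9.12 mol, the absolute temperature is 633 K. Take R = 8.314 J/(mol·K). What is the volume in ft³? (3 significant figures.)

Rearranging PV = nRT for V: V = nRT/P.
P = 288 kPa = 2.880×10^5 Pa; n = 9.12 mol; T = 633 K; R = 8.314 J/(mol·K).
V = 0.1667 m³
0.1667 m³ × (1 ft³ / 0.02832 m³) = 5.885 ft³

5.89 ft³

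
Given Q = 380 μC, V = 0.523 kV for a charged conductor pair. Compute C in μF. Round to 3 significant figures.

0.727 μF

Directly: C = Q/V.
Q = 380 μC = 3.800×10^-4 C; V = 0.523 kV = 523.0 V.
C = 7.266×10^-7 F
7.266×10^-7 F × (1 μF / 1.000×10^-6 F) = 0.7266 μF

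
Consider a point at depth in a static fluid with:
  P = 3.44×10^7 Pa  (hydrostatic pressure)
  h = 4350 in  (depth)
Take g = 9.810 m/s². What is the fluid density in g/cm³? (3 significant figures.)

31.7 g/cm³

Solving P = ρ·g·h for ρ: ρ = P/(g·h).
P = 3.44×10^7 Pa; h = 4350 in = 110.5 m; g = 9.810 m/s².
ρ = 31737 kg/m³
31737 kg/m³ × (1 g/cm³ / 1000 kg/m³) = 31.74 g/cm³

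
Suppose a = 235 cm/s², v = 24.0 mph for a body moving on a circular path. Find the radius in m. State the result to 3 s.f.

49.0 m

Solving a = v²/r for r: r = v²/a.
a = 235 cm/s² = 2.350 m/s²; v = 24.0 mph = 10.73 m/s.
r = 48.98 m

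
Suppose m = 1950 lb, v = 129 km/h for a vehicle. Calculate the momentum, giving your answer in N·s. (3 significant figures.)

31700 N·s

Directly: p = mv.
m = 1950 lb = 884.5 kg; v = 129 km/h = 35.83 m/s.
p = 31695 kg·m/s
Since 1 N·s = 1 kg·m/s, 31695 N·s.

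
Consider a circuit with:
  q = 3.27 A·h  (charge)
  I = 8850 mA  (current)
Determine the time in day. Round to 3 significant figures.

Solving q = I·t for t: t = q/I.
q = 3.27 A·h = 11772 C; I = 8850 mA = 8.850 A.
t = 1330 s
1330 s × (1 day / 86400 s) = 0.01540 day

0.0154 day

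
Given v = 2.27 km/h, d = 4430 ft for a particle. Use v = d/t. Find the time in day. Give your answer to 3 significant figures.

0.0248 day

Rearranging: t = d/v.
v = 2.27 km/h = 0.6306 m/s; d = 4430 ft = 1350 m.
t = 2141 s
2141 s × (1 day / 86400 s) = 0.02478 day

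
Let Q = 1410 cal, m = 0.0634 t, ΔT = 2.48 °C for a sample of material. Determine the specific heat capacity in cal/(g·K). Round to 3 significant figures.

0.00897 cal/(g·K)

Rearranging Q = m·c·ΔT for c: c = Q/(m·ΔT).
Q = 1410 cal = 5899 J; m = 0.0634 t = 63.40 kg; ΔT = 2.48 °C = 2.480 K.
c = 37.52 J/(kg·K)
37.52 J/(kg·K) × (1 cal/(g·K) / 4184 J/(kg·K)) = 0.008968 cal/(g·K)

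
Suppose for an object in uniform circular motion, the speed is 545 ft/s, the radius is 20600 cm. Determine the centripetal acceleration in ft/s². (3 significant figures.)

439 ft/s²

Directly: a = v²/r.
v = 545 ft/s = 166.1 m/s; r = 20600 cm = 206.0 m.
a = 134.0 m/s²
134.0 m/s² × (1 ft/s² / 0.3048 m/s²) = 439.5 ft/s²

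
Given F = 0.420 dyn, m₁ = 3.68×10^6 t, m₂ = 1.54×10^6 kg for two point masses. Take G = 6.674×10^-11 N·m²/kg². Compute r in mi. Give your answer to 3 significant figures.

186 mi

From Newton's law of gravitation: r = √(G·m₁m₂/F).
F = 0.420 dyn = 4.200×10^-6 N; m₁ = 3.68×10^6 t = 3.680×10^9 kg; m₂ = 1.54×10^6 kg; G = 6.674×10^-11 N·m²/kg².
r = 3.001×10^5 m
3.001×10^5 m × (1 mi / 1609 m) = 186.5 mi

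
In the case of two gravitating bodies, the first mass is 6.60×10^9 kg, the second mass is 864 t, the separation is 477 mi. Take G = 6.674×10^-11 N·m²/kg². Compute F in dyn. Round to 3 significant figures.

0.0646 dyn

F is given directly by: F = Gm₁m₂/r².
m₁ = 6.60×10^9 kg; m₂ = 864 t = 8.640×10^5 kg; r = 477 mi = 7.677×10^5 m; G = 6.674×10^-11 N·m²/kg².
F = 6.458×10^-7 N
6.458×10^-7 N × (1 dyn / 1.000×10^-5 N) = 0.06458 dyn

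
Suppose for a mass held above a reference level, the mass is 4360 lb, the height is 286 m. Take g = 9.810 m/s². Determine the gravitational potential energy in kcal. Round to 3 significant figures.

1330 kcal

Directly: PE = mgh.
m = 4360 lb = 1978 kg; h = 286 m; g = 9.810 m/s².
PE = 5.549×10^6 J
5.549×10^6 J × (1 kcal / 4184 J) = 1326 kcal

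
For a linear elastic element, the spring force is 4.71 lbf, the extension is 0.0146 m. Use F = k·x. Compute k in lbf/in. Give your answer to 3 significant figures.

From Hooke's law: k = F/x.
F = 4.71 lbf = 20.95 N; x = 0.0146 m.
k = 1435 N/m
1435 N/m × (1 lbf/in / 175.1 N/m) = 8.194 lbf/in

8.19 lbf/in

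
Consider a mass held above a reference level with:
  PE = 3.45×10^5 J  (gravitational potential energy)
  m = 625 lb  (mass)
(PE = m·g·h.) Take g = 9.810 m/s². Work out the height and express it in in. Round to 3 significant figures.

Solving PE = m·g·h for h: h = PE/(m·g).
PE = 3.45×10^5 J; m = 625 lb = 283.5 kg; g = 9.810 m/s².
h = 124.1 m
124.1 m × (1 in / 0.02540 m) = 4884 in

4880 in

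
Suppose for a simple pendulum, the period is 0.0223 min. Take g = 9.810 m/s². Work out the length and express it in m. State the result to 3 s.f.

Rearranging T = 2π√(L/g) for L: L = g·(T/2π)².
T = 0.0223 min = 1.338 s; g = 9.810 m/s².
L = 0.4449 m

0.445 m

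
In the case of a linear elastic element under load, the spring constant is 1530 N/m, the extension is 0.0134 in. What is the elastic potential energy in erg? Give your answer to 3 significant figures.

Directly: U = ½kx².
k = 1530 N/m; x = 0.0134 in = 3.404×10^-4 m.
U = 8.862×10^-5 J
8.862×10^-5 J × (1 erg / 1.000×10^-7 J) = 886.2 erg

886 erg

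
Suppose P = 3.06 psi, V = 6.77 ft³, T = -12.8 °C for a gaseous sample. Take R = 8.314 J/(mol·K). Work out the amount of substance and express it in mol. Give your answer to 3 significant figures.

From the ideal-gas law: n = PV/(RT).
P = 3.06 psi = 21098 Pa; V = 6.77 ft³ = 0.1917 m³; T = -12.8 °C = 260.3 K; R = 8.314 J/(mol·K).
n = 1.869 mol

1.87 mol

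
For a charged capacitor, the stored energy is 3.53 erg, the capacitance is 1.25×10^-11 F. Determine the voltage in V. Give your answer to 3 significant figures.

Rearranging: V = √(2E/C).
E = 3.53 erg = 3.530×10^-7 J; C = 1.25×10^-11 F.
V = 237.7 V

238 V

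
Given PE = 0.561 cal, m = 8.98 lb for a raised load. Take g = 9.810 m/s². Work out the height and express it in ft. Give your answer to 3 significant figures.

Solving PE = m·g·h for h: h = PE/(m·g).
PE = 0.561 cal = 2.347 J; m = 8.98 lb = 4.073 kg; g = 9.810 m/s².
h = 0.05874 m
0.05874 m × (1 ft / 0.3048 m) = 0.1927 ft

0.193 ft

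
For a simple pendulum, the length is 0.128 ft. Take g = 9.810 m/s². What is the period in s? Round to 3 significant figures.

0.396 s

Directly: T = 2π√(L/g).
L = 0.128 ft = 0.03901 m; g = 9.810 m/s².
T = 0.3962 s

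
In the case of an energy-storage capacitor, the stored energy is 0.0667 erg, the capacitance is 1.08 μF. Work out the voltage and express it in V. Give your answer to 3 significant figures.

Solving E = ½C·V² for V: V = √(2E/C).
E = 0.0667 erg = 6.670×10^-9 J; C = 1.08 μF = 1.080×10^-6 F.
V = 0.1111 V

0.111 V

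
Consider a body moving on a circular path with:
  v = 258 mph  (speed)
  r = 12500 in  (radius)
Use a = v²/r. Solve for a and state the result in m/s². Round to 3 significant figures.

41.9 m/s²

a is given directly by: a = v²/r.
v = 258 mph = 115.3 m/s; r = 12500 in = 317.5 m.
a = 41.90 m/s²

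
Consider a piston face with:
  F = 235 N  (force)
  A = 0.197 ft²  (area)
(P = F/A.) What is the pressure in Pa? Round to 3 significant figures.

12800 Pa

Directly: P = F/A.
F = 235 N; A = 0.197 ft² = 0.01830 m².
P = 12840 Pa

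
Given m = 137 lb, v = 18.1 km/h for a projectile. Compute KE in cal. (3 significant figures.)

188 cal

KE is given directly by: KE = ½mv².
m = 137 lb = 62.14 kg; v = 18.1 km/h = 5.028 m/s.
KE = 785.4 J  (the unit combination reduces to kg·m²/s² = J)
785.4 J × (1 cal / 4.184 J) = 187.7 cal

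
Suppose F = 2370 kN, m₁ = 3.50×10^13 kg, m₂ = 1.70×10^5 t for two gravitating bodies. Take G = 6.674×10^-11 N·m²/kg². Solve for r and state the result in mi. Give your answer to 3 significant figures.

From Newton's law of gravitation: r = √(G·m₁m₂/F).
F = 2370 kN = 2.370×10^6 N; m₁ = 3.50×10^13 kg; m₂ = 1.70×10^5 t = 1.700×10^8 kg; G = 6.674×10^-11 N·m²/kg².
r = 409.3 m
409.3 m × (1 mi / 1609 m) = 0.2543 mi

0.254 mi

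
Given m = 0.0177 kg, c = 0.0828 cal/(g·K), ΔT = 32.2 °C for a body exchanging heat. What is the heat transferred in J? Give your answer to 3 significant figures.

Directly: Q = mcΔT.
m = 0.0177 kg; c = 0.0828 cal/(g·K) = 346.4 J/(kg·K); ΔT = 32.2 °C = 32.20 K.
Q = 197.4 J  (the unit combination reduces to kg·m²/s² = J)

197 J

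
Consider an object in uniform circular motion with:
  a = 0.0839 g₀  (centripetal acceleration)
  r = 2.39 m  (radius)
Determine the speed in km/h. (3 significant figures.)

Rearranging a = v²/r for v: v = √(a·r).
a = 0.0839 g₀ = 0.8228 m/s²; r = 2.39 m.
v = 1.402 m/s
1.402 m/s × (1 km/h / 0.2778 m/s) = 5.048 km/h

5.05 km/h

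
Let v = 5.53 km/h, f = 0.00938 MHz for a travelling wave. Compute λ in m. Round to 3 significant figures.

1.64×10^-4 m

Rearranging v = f·λ for λ: λ = v/f.
v = 5.53 km/h = 1.536 m/s; f = 0.00938 MHz = 9380 Hz.
λ = 1.638×10^-4 m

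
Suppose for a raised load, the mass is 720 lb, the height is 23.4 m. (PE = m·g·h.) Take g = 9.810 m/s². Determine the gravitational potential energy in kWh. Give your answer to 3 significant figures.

PE is given directly by: PE = mgh.
m = 720 lb = 326.6 kg; h = 23.4 m; g = 9.810 m/s².
PE = 74969 J
74969 J × (1 kWh / 3.600×10^6 J) = 0.02082 kWh

0.0208 kWh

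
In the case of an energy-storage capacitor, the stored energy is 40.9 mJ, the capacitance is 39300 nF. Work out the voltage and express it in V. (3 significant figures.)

Rearranging E = ½C·V² for V: V = √(2E/C).
E = 40.9 mJ = 0.04090 J; C = 39300 nF = 3.930×10^-5 F.
V = 45.62 V

45.6 V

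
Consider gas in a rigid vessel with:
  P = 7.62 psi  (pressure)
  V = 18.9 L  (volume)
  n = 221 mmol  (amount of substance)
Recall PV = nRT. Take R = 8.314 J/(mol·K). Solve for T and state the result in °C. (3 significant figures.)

267 °C

From the ideal-gas law: T = PV/(nR).
P = 7.62 psi = 52538 Pa; V = 18.9 L = 0.01890 m³; n = 221 mmol = 0.2210 mol; R = 8.314 J/(mol·K).
T = 540.4 K
540.4 K − 273.15 = 267.3 °C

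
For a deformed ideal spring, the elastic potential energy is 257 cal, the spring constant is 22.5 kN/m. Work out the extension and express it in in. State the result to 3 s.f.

Rearranging: x = √(2U/k).
U = 257 cal = 1075 J; k = 22.5 kN/m = 22500 N/m.
x = 0.3092 m
0.3092 m × (1 in / 0.02540 m) = 12.17 in

12.2 in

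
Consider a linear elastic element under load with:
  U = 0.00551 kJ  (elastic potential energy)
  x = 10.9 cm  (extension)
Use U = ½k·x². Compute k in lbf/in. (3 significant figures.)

5.30 lbf/in

Rearranging U = ½k·x² for k: k = 2U/x².
U = 0.00551 kJ = 5.510 J; x = 10.9 cm = 0.1090 m.
k = 927.5 N/m
927.5 N/m × (1 lbf/in / 175.1 N/m) = 5.296 lbf/in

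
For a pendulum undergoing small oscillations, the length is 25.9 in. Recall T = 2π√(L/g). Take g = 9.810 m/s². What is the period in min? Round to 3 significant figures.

T is given directly by: T = 2π√(L/g).
L = 25.9 in = 0.6579 m; g = 9.810 m/s².
T = 1.627 s
1.627 s × (1 min / 60.00 s) = 0.02712 min

0.0271 min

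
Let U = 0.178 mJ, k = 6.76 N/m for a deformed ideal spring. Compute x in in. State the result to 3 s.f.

0.286 in

Solving U = ½k·x² for x: x = √(2U/k).
U = 0.178 mJ = 1.780×10^-4 J; k = 6.76 N/m.
x = 0.007257 m
0.007257 m × (1 in / 0.02540 m) = 0.2857 in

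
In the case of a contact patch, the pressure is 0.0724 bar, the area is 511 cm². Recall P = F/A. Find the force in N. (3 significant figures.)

370 N

Solving P = F/A for F: F = P·A.
P = 0.0724 bar = 7240 Pa; A = 511 cm² = 0.05110 m².
F = 370.0 N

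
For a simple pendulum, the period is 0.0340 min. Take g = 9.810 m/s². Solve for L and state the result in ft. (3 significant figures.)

Rearranging T = 2π√(L/g) for L: L = g·(T/2π)².
T = 0.0340 min = 2.040 s; g = 9.810 m/s².
L = 1.034 m
1.034 m × (1 ft / 0.3048 m) = 3.393 ft

3.39 ft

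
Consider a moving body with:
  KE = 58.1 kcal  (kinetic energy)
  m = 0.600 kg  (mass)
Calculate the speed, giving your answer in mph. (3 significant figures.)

Solving KE = ½mv² for v: v = √(2·KE/m).
KE = 58.1 kcal = 2.431×10^5 J; m = 0.600 kg.
v = 900.2 m/s
900.2 m/s × (1 mph / 0.4470 m/s) = 2014 mph

2010 mph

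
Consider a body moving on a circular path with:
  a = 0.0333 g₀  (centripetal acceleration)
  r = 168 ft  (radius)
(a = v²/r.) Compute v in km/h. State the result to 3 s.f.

14.7 km/h

Rearranging a = v²/r for v: v = √(a·r).
a = 0.0333 g₀ = 0.3266 m/s²; r = 168 ft = 51.21 m.
v = 4.089 m/s
4.089 m/s × (1 km/h / 0.2778 m/s) = 14.72 km/h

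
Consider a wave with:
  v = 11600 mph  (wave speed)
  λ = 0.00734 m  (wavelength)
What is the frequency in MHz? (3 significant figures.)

Rearranging: f = v/λ.
v = 11600 mph = 5186 m/s; λ = 0.00734 m.
f = 7.065×10^5 Hz
7.065×10^5 Hz × (1 MHz / 1.000×10^6 Hz) = 0.7065 MHz

0.706 MHz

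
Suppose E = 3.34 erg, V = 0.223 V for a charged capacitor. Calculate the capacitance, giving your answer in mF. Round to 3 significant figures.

Rearranging: C = 2E/V².
E = 3.34 erg = 3.340×10^-7 J; V = 0.223 V.
C = 1.343×10^-5 F
1.343×10^-5 F × (1 mF / 0.001000 F) = 0.01343 mF

0.0134 mF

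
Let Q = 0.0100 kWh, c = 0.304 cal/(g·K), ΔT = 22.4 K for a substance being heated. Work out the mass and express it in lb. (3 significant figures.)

2.79 lb

Rearranging: m = Q/(c·ΔT).
Q = 0.0100 kWh = 36000 J; c = 0.304 cal/(g·K) = 1272 J/(kg·K); ΔT = 22.4 K.
m = 1.264 kg
1.264 kg × (1 lb / 0.4536 kg) = 2.786 lb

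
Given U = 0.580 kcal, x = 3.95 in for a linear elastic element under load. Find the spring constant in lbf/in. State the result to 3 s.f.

Solving U = ½k·x² for k: k = 2U/x².
U = 0.580 kcal = 2427 J; x = 3.95 in = 0.1003 m.
k = 4.822×10^5 N/m
4.822×10^5 N/m × (1 lbf/in / 175.1 N/m) = 2753 lbf/in

2750 lbf/in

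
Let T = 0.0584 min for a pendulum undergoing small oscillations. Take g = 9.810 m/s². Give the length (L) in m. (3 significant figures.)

3.05 m

Solving T = 2π√(L/g) for L: L = g·(T/2π)².
T = 0.0584 min = 3.504 s; g = 9.810 m/s².
L = 3.051 m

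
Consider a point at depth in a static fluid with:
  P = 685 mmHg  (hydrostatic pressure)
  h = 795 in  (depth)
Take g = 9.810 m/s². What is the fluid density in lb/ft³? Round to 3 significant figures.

Solving P = ρ·g·h for ρ: ρ = P/(g·h).
P = 685 mmHg = 91326 Pa; h = 795 in = 20.19 m; g = 9.810 m/s².
ρ = 461.0 kg/m³
461.0 kg/m³ × (1 lb/ft³ / 16.02 kg/m³) = 28.78 lb/ft³

28.8 lb/ft³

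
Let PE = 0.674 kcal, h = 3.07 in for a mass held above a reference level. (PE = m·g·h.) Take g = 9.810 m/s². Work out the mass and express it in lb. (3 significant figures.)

Rearranging PE = m·g·h for m: m = PE/(g·h).
PE = 0.674 kcal = 2820 J; h = 3.07 in = 0.07798 m; g = 9.810 m/s².
m = 3686 kg
3686 kg × (1 lb / 0.4536 kg) = 8127 lb

8130 lb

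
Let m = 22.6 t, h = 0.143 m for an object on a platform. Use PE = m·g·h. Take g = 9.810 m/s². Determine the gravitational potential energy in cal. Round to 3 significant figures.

7580 cal

Directly: PE = mgh.
m = 22.6 t = 22600 kg; h = 0.143 m; g = 9.810 m/s².
PE = 31704 J
31704 J × (1 cal / 4.184 J) = 7577 cal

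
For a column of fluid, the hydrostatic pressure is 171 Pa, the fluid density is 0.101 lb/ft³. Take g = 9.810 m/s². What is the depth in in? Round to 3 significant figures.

424 in

Rearranging P = ρ·g·h for h: h = P/(ρ·g).
P = 171 Pa; ρ = 0.101 lb/ft³ = 1.618 kg/m³; g = 9.810 m/s².
h = 10.77 m
10.77 m × (1 in / 0.02540 m) = 424.2 in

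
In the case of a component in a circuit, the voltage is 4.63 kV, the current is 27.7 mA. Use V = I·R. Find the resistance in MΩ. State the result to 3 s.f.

From Ohm's law: R = V/I.
V = 4.63 kV = 4630 V; I = 27.7 mA = 0.02770 A.
R = 1.671×10^5 Ω
1.671×10^5 Ω × (1 MΩ / 1.000×10^6 Ω) = 0.1671 MΩ

0.167 MΩ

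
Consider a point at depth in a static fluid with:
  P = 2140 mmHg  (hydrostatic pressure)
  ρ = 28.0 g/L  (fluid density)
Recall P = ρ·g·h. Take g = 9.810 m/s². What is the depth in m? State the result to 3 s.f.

Rearranging: h = P/(ρ·g).
P = 2140 mmHg = 2.853×10^5 Pa; ρ = 28.0 g/L = 28.00 kg/m³; g = 9.810 m/s².
h = 1039 m

1040 m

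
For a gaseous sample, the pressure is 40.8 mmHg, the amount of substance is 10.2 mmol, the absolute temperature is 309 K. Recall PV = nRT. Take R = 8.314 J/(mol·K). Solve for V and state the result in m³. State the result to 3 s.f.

From the ideal-gas law: V = nRT/P.
P = 40.8 mmHg = 5440 Pa; n = 10.2 mmol = 0.01020 mol; T = 309 K; R = 8.314 J/(mol·K).
V = 0.004817 m³

0.00482 m³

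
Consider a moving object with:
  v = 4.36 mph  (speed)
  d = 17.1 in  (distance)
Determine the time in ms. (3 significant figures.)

223 ms

Rearranging v = d/t for t: t = d/v.
v = 4.36 mph = 1.949 m/s; d = 17.1 in = 0.4343 m.
t = 0.2228 s
0.2228 s × (1 ms / 0.001000 s) = 222.8 ms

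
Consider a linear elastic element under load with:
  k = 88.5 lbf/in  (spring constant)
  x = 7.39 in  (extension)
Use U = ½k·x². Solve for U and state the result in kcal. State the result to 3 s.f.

0.0653 kcal

Directly: U = ½kx².
k = 88.5 lbf/in = 15499 N/m; x = 7.39 in = 0.1877 m.
U = 273.0 J
273.0 J × (1 kcal / 4184 J) = 0.06526 kcal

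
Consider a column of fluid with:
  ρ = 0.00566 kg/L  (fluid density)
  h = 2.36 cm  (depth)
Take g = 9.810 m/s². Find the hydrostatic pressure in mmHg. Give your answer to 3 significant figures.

Directly: P = ρgh.
ρ = 0.00566 kg/L = 5.660 kg/m³; h = 2.36 cm = 0.02360 m; g = 9.810 m/s².
P = 1.310 Pa  (the unit combination reduces to kg/(m·s²) = Pa)
1.310 Pa × (1 mmHg / 133.3 Pa) = 0.009829 mmHg

0.00983 mmHg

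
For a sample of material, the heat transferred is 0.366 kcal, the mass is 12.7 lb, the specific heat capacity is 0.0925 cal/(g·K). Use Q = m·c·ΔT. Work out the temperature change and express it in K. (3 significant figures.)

Solving Q = m·c·ΔT for ΔT: ΔT = Q/(m·c).
Q = 0.366 kcal = 1531 J; m = 12.7 lb = 5.761 kg; c = 0.0925 cal/(g·K) = 387.0 J/(kg·K).
ΔT = 0.6869 K

0.687 K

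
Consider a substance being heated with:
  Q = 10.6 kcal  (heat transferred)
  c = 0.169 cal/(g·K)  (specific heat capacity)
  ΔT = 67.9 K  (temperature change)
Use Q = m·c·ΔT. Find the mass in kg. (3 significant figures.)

Solving Q = m·c·ΔT for m: m = Q/(c·ΔT).
Q = 10.6 kcal = 44350 J; c = 0.169 cal/(g·K) = 707.1 J/(kg·K); ΔT = 67.9 K.
m = 0.9237 kg

0.924 kg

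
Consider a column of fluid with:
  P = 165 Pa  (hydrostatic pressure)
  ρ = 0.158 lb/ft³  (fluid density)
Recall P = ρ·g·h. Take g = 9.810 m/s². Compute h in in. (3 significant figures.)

262 in

Rearranging: h = P/(ρ·g).
P = 165 Pa; ρ = 0.158 lb/ft³ = 2.531 kg/m³; g = 9.810 m/s².
h = 6.646 m
6.646 m × (1 in / 0.02540 m) = 261.6 in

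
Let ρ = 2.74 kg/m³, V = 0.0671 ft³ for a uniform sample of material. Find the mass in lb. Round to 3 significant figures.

Rearranging ρ = m/V for m: m = ρV.
ρ = 2.74 kg/m³; V = 0.0671 ft³ = 0.001900 m³.
m = 0.005206 kg
0.005206 kg × (1 lb / 0.4536 kg) = 0.01148 lb

0.0115 lb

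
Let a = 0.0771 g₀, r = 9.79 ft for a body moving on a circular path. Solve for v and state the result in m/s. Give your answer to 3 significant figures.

Solving a = v²/r for v: v = √(a·r).
a = 0.0771 g₀ = 0.7561 m/s²; r = 9.79 ft = 2.984 m.
v = 1.502 m/s

1.50 m/s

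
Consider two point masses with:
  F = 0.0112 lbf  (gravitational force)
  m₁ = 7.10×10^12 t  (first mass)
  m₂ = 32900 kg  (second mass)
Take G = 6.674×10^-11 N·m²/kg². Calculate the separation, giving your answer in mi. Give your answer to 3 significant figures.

348 mi

Rearranging F = G·m₁·m₂/r² for r: r = √(G·m₁m₂/F).
F = 0.0112 lbf = 0.04982 N; m₁ = 7.10×10^12 t = 7.100×10^15 kg; m₂ = 32900 kg; G = 6.674×10^-11 N·m²/kg².
r = 5.594×10^5 m
5.594×10^5 m × (1 mi / 1609 m) = 347.6 mi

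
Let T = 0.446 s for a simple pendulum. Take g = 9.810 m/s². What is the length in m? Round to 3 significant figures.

Solving T = 2π√(L/g) for L: L = g·(T/2π)².
T = 0.446 s; g = 9.810 m/s².
L = 0.04943 m

0.0494 m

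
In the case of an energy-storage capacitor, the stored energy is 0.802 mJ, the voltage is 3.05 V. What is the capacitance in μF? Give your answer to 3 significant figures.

172 μF

Solving E = ½C·V² for C: C = 2E/V².
E = 0.802 mJ = 8.020×10^-4 J; V = 3.05 V.
C = 1.724×10^-4 F
1.724×10^-4 F × (1 μF / 1.000×10^-6 F) = 172.4 μF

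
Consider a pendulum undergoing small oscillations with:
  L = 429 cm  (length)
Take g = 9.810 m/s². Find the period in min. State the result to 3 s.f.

T is given directly by: T = 2π√(L/g).
L = 429 cm = 4.290 m; g = 9.810 m/s².
T = 4.155 s
4.155 s × (1 min / 60.00 s) = 0.06925 min

0.0693 min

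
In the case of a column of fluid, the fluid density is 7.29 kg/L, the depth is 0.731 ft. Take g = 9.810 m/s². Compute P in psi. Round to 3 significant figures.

Directly: P = ρgh.
ρ = 7.29 kg/L = 7290 kg/m³; h = 0.731 ft = 0.2228 m; g = 9.810 m/s².
P = 15934 Pa
15934 Pa × (1 psi / 6895 Pa) = 2.311 psi

2.31 psi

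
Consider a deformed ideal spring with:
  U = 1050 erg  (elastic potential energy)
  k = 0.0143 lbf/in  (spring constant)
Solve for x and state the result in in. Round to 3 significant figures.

Rearranging: x = √(2U/k).
U = 1050 erg = 1.050×10^-4 J; k = 0.0143 lbf/in = 2.504 N/m.
x = 0.009157 m
0.009157 m × (1 in / 0.02540 m) = 0.3605 in

0.361 in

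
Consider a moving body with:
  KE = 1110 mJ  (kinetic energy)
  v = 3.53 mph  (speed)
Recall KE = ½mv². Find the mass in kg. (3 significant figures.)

0.891 kg

Solving KE = ½mv² for m: m = 2·KE/v².
KE = 1110 mJ = 1.110 J; v = 3.53 mph = 1.578 m/s.
m = 0.8915 kg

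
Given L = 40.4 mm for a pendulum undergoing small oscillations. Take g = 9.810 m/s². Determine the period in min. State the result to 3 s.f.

Directly: T = 2π√(L/g).
L = 40.4 mm = 0.04040 m; g = 9.810 m/s².
T = 0.4032 s
0.4032 s × (1 min / 60.00 s) = 0.006720 min

0.00672 min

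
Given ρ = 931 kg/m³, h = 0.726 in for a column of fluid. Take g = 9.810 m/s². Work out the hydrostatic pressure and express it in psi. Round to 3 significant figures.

0.0244 psi

P is given directly by: P = ρgh.
ρ = 931 kg/m³; h = 0.726 in = 0.01844 m; g = 9.810 m/s².
P = 168.4 Pa
168.4 Pa × (1 psi / 6895 Pa) = 0.02443 psi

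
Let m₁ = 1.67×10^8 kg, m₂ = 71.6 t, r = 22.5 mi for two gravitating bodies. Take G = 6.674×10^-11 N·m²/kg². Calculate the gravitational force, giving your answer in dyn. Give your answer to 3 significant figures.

0.0609 dyn

From Newton's law of gravitation: F = Gm₁m₂/r².
m₁ = 1.67×10^8 kg; m₂ = 71.6 t = 71600 kg; r = 22.5 mi = 36210 m; G = 6.674×10^-11 N·m²/kg².
F = 6.086×10^-7 N
6.086×10^-7 N × (1 dyn / 1.000×10^-5 N) = 0.06086 dyn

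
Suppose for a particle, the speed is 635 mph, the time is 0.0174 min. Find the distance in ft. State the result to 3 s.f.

972 ft

Rearranging: d = v·t.
v = 635 mph = 283.9 m/s; t = 0.0174 min = 1.044 s.
d = 296.4 m
296.4 m × (1 ft / 0.3048 m) = 972.3 ft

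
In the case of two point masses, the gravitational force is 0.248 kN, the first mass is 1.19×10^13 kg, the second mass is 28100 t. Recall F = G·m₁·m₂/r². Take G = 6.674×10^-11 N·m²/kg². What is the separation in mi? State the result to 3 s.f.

Rearranging: r = √(G·m₁m₂/F).
F = 0.248 kN = 248.0 N; m₁ = 1.19×10^13 kg; m₂ = 28100 t = 2.810×10^7 kg; G = 6.674×10^-11 N·m²/kg².
r = 9486 m
9486 m × (1 mi / 1609 m) = 5.894 mi

5.89 mi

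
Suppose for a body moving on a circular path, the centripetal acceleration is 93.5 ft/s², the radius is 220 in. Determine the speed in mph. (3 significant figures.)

Solving a = v²/r for v: v = √(a·r).
a = 93.5 ft/s² = 28.50 m/s²; r = 220 in = 5.588 m.
v = 12.62 m/s
12.62 m/s × (1 mph / 0.4470 m/s) = 28.23 mph

28.2 mph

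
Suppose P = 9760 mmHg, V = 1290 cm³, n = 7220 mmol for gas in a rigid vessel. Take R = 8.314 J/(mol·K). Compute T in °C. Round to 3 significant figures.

Rearranging: T = PV/(nR).
P = 9760 mmHg = 1.301×10^6 Pa; V = 1290 cm³ = 0.001290 m³; n = 7220 mmol = 7.220 mol; R = 8.314 J/(mol·K).
T = 27.96 K
27.96 K − 273.15 = -245.2 °C

-245 °C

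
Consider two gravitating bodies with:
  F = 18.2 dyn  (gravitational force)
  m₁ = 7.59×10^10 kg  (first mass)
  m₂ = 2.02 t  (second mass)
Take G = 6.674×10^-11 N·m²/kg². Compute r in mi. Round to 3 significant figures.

From Newton's law of gravitation: r = √(G·m₁m₂/F).
F = 18.2 dyn = 1.820×10^-4 N; m₁ = 7.59×10^10 kg; m₂ = 2.02 t = 2020 kg; G = 6.674×10^-11 N·m²/kg².
r = 7498 m
7498 m × (1 mi / 1609 m) = 4.659 mi

4.66 mi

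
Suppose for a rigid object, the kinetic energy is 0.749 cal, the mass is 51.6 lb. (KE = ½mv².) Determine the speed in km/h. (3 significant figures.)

1.86 km/h

Rearranging: v = √(2·KE/m).
KE = 0.749 cal = 3.134 J; m = 51.6 lb = 23.41 kg.
v = 0.5175 m/s
0.5175 m/s × (1 km/h / 0.2778 m/s) = 1.863 km/h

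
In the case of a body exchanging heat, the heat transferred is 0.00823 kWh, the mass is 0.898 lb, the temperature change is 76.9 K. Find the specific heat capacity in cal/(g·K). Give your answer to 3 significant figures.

0.226 cal/(g·K)

Rearranging Q = m·c·ΔT for c: c = Q/(m·ΔT).
Q = 0.00823 kWh = 29628 J; m = 0.898 lb = 0.4073 kg; ΔT = 76.9 K.
c = 945.9 J/(kg·K)
945.9 J/(kg·K) × (1 cal/(g·K) / 4184 J/(kg·K)) = 0.2261 cal/(g·K)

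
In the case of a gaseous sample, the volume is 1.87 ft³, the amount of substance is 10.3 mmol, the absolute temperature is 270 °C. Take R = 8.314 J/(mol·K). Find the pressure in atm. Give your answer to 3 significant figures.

Directly: P = nRT/V.
V = 1.87 ft³ = 0.05295 m³; n = 10.3 mmol = 0.01030 mol; T = 270 °C = 543.1 K; R = 8.314 J/(mol·K).
P = 878.4 Pa
878.4 Pa × (1 atm / 1.013×10^5 Pa) = 0.008669 atm

0.00867 atm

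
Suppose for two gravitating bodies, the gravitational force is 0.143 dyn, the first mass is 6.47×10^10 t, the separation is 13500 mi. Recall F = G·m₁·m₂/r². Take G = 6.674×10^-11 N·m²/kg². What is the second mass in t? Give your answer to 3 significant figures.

156 t

From Newton's law of gravitation: m₂ = F·r²/(G·m₁).
F = 0.143 dyn = 1.430×10^-6 N; m₁ = 6.47×10^10 t = 6.470×10^13 kg; r = 13500 mi = 2.173×10^7 m; G = 6.674×10^-11 N·m²/kg².
m₂ = 1.563×10^5 kg
1.563×10^5 kg × (1 t / 1000 kg) = 156.3 t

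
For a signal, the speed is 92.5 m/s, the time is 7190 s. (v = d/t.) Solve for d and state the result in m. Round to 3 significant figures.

Solving v = d/t for d: d = v·t.
v = 92.5 m/s; t = 7190 s.
d = 6.651×10^5 m

6.65×10^5 m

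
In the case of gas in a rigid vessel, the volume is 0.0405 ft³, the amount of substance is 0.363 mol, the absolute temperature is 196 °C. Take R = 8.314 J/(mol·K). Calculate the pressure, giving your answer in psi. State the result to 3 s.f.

179 psi

From the ideal-gas law: P = nRT/V.
V = 0.0405 ft³ = 0.001147 m³; n = 0.363 mol; T = 196 °C = 469.1 K; R = 8.314 J/(mol·K).
P = 1.235×10^6 Pa
1.235×10^6 Pa × (1 psi / 6895 Pa) = 179.1 psi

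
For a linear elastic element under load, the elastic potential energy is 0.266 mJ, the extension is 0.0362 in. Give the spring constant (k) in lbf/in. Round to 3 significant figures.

3.59 lbf/in

Solving U = ½k·x² for k: k = 2U/x².
U = 0.266 mJ = 2.660×10^-4 J; x = 0.0362 in = 9.195×10^-4 m.
k = 629.3 N/m
629.3 N/m × (1 lbf/in / 175.1 N/m) = 3.593 lbf/in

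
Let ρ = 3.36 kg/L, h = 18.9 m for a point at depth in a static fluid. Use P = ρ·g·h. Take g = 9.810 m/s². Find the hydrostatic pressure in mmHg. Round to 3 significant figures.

P is given directly by: P = ρgh.
ρ = 3.36 kg/L = 3360 kg/m³; h = 18.9 m; g = 9.810 m/s².
P = 6.230×10^5 Pa  (the unit combination reduces to kg/(m·s²) = Pa)
6.230×10^5 Pa × (1 mmHg / 133.3 Pa) = 4673 mmHg

4670 mmHg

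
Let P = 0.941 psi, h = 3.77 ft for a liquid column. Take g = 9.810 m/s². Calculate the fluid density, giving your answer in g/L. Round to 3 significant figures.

576 g/L

Rearranging P = ρ·g·h for ρ: ρ = P/(g·h).
P = 0.941 psi = 6488 Pa; h = 3.77 ft = 1.149 m; g = 9.810 m/s².
ρ = 575.6 kg/m³
Since 1 g/L = 1 kg/m³, 575.6 g/L.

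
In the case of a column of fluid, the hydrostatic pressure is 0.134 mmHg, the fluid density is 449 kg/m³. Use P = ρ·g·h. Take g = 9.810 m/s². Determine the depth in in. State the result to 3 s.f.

Solving P = ρ·g·h for h: h = P/(ρ·g).
P = 0.134 mmHg = 17.87 Pa; ρ = 449 kg/m³; g = 9.810 m/s².
h = 0.004056 m
0.004056 m × (1 in / 0.02540 m) = 0.1597 in

0.160 in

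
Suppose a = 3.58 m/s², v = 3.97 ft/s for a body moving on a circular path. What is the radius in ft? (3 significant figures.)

Rearranging a = v²/r for r: r = v²/a.
a = 3.58 m/s²; v = 3.97 ft/s = 1.210 m/s.
r = 0.4090 m
0.4090 m × (1 ft / 0.3048 m) = 1.342 ft

1.34 ft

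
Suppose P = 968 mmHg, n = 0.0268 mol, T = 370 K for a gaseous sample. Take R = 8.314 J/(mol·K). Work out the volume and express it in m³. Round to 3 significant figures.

6.39×10^-4 m³

From the ideal-gas law: V = nRT/P.
P = 968 mmHg = 1.291×10^5 Pa; n = 0.0268 mol; T = 370 K; R = 8.314 J/(mol·K).
V = 6.388×10^-4 m³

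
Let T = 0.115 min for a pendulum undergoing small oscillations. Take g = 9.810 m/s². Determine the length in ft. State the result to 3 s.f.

Rearranging T = 2π√(L/g) for L: L = g·(T/2π)².
T = 0.115 min = 6.900 s; g = 9.810 m/s².
L = 11.83 m
11.83 m × (1 ft / 0.3048 m) = 38.81 ft

38.8 ft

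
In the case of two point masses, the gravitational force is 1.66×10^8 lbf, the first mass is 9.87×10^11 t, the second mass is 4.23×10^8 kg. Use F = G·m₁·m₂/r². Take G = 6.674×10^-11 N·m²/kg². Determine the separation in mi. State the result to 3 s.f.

0.121 mi

Solving F = G·m₁·m₂/r² for r: r = √(G·m₁m₂/F).
F = 1.66×10^8 lbf = 7.384×10^8 N; m₁ = 9.87×10^11 t = 9.870×10^14 kg; m₂ = 4.23×10^8 kg; G = 6.674×10^-11 N·m²/kg².
r = 194.3 m
194.3 m × (1 mi / 1609 m) = 0.1207 mi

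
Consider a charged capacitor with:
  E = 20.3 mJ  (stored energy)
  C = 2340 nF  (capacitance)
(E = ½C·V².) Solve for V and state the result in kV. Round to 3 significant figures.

Solving E = ½C·V² for V: V = √(2E/C).
E = 20.3 mJ = 0.02030 J; C = 2340 nF = 2.340×10^-6 F.
V = 131.7 V
131.7 V × (1 kV / 1000 V) = 0.1317 kV

0.132 kV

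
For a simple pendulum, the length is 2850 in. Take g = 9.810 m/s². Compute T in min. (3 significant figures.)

T is given directly by: T = 2π√(L/g).
L = 2850 in = 72.39 m; g = 9.810 m/s².
T = 17.07 s
17.07 s × (1 min / 60.00 s) = 0.2845 min

0.284 min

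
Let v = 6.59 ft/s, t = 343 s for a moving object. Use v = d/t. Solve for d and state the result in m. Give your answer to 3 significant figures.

689 m

Rearranging v = d/t for d: d = v·t.
v = 6.59 ft/s = 2.009 m/s; t = 343 s.
d = 689.0 m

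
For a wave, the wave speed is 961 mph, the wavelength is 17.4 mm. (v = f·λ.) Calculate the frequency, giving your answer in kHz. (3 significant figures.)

Rearranging: f = v/λ.
v = 961 mph = 429.6 m/s; λ = 17.4 mm = 0.01740 m.
f = 24690 Hz
24690 Hz × (1 kHz / 1000 Hz) = 24.69 kHz

24.7 kHz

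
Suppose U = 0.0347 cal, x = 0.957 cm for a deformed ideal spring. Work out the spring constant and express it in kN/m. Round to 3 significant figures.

Rearranging: k = 2U/x².
U = 0.0347 cal = 0.1452 J; x = 0.957 cm = 0.009570 m.
k = 3170 N/m
3170 N/m × (1 kN/m / 1000 N/m) = 3.170 kN/m

3.17 kN/m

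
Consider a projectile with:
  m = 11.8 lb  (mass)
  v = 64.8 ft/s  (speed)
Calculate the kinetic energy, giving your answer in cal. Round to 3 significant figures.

250 cal

KE is given directly by: KE = ½mv².
m = 11.8 lb = 5.352 kg; v = 64.8 ft/s = 19.75 m/s.
KE = 1044 J  (the unit combination reduces to kg·m²/s² = J)
1044 J × (1 cal / 4.184 J) = 249.5 cal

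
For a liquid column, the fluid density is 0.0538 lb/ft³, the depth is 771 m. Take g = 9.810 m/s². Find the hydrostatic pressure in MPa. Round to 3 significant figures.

0.00652 MPa

P is given directly by: P = ρgh.
ρ = 0.0538 lb/ft³ = 0.8618 kg/m³; h = 771 m; g = 9.810 m/s².
P = 6518 Pa
6518 Pa × (1 MPa / 1.000×10^6 Pa) = 0.006518 MPa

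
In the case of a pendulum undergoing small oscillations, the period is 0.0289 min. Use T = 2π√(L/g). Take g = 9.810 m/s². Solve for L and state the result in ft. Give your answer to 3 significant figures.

Rearranging T = 2π√(L/g) for L: L = g·(T/2π)².
T = 0.0289 min = 1.734 s; g = 9.810 m/s².
L = 0.7471 m
0.7471 m × (1 ft / 0.3048 m) = 2.451 ft

2.45 ft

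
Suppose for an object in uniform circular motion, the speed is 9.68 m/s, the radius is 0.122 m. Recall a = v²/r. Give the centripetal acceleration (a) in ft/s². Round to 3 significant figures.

Directly: a = v²/r.
v = 9.68 m/s; r = 0.122 m.
a = 768.1 m/s²
768.1 m/s² × (1 ft/s² / 0.3048 m/s²) = 2520 ft/s²

2520 ft/s²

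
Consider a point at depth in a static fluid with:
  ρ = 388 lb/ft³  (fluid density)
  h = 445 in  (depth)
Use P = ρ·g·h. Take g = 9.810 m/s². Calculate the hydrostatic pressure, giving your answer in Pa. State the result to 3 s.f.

6.89×10^5 Pa

Directly: P = ρgh.
ρ = 388 lb/ft³ = 6215 kg/m³; h = 445 in = 11.30 m; g = 9.810 m/s².
P = 6.892×10^5 Pa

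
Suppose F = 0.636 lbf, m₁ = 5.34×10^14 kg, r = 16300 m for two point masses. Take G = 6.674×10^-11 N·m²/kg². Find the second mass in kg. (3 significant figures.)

21100 kg

From Newton's law of gravitation: m₂ = F·r²/(G·m₁).
F = 0.636 lbf = 2.829 N; m₁ = 5.34×10^14 kg; r = 16300 m; G = 6.674×10^-11 N·m²/kg².
m₂ = 21091 kg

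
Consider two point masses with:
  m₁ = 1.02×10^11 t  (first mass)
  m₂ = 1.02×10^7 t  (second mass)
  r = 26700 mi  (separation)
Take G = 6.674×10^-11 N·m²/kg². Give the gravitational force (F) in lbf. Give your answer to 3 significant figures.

Directly: F = Gm₁m₂/r².
m₁ = 1.02×10^11 t = 1.020×10^14 kg; m₂ = 1.02×10^7 t = 1.020×10^10 kg; r = 26700 mi = 4.297×10^7 m; G = 6.674×10^-11 N·m²/kg².
F = 0.03761 N
0.03761 N × (1 lbf / 4.448 N) = 0.008454 lbf

0.00845 lbf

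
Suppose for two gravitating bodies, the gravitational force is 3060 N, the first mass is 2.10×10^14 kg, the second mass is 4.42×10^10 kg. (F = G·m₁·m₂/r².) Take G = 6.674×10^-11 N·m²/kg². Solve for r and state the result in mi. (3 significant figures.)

280 mi

From Newton's law of gravitation: r = √(G·m₁m₂/F).
F = 3060 N; m₁ = 2.10×10^14 kg; m₂ = 4.42×10^10 kg; G = 6.674×10^-11 N·m²/kg².
r = 4.499×10^5 m
4.499×10^5 m × (1 mi / 1609 m) = 279.6 mi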